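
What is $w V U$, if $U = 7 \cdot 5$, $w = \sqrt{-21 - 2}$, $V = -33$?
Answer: $- 1155 i \sqrt{23} \approx - 5539.2 i$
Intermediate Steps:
$w = i \sqrt{23}$ ($w = \sqrt{-23} = i \sqrt{23} \approx 4.7958 i$)
$U = 35$
$w V U = i \sqrt{23} \left(\left(-33\right) 35\right) = i \sqrt{23} \left(-1155\right) = - 1155 i \sqrt{23}$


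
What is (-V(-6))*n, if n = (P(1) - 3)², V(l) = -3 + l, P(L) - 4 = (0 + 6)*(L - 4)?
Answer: 2601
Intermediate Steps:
P(L) = -20 + 6*L (P(L) = 4 + (0 + 6)*(L - 4) = 4 + 6*(-4 + L) = 4 + (-24 + 6*L) = -20 + 6*L)
n = 289 (n = ((-20 + 6*1) - 3)² = ((-20 + 6) - 3)² = (-14 - 3)² = (-17)² = 289)
(-V(-6))*n = -(-3 - 6)*289 = -1*(-9)*289 = 9*289 = 2601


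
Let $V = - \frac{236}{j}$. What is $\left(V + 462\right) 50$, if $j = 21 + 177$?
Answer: $\frac{2281000}{99} \approx 23040.0$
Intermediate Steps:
$j = 198$
$V = - \frac{118}{99}$ ($V = - \frac{236}{198} = \left(-236\right) \frac{1}{198} = - \frac{118}{99} \approx -1.1919$)
$\left(V + 462\right) 50 = \left(- \frac{118}{99} + 462\right) 50 = \frac{45620}{99} \cdot 50 = \frac{2281000}{99}$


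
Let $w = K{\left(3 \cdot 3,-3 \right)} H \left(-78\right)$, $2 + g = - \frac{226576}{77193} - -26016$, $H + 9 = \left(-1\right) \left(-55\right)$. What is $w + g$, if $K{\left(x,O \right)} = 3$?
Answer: $\frac{1176966674}{77193} \approx 15247.0$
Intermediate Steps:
$H = 46$ ($H = -9 - -55 = -9 + 55 = 46$)
$g = \frac{2007872126}{77193}$ ($g = -2 - \left(-26016 + \frac{226576}{77193}\right) = -2 + \left(\left(-226576\right) \frac{1}{77193} + 26016\right) = -2 + \left(- \frac{226576}{77193} + 26016\right) = -2 + \frac{2008026512}{77193} = \frac{2007872126}{77193} \approx 26011.0$)
$w = -10764$ ($w = 3 \cdot 46 \left(-78\right) = 138 \left(-78\right) = -10764$)
$w + g = -10764 + \frac{2007872126}{77193} = \frac{1176966674}{77193}$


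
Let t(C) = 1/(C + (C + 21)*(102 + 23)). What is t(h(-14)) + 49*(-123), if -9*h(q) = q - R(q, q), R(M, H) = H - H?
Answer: -17002166/2821 ≈ -6027.0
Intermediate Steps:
R(M, H) = 0
h(q) = -q/9 (h(q) = -(q - 1*0)/9 = -(q + 0)/9 = -q/9)
t(C) = 1/(2625 + 126*C) (t(C) = 1/(C + (21 + C)*125) = 1/(C + (2625 + 125*C)) = 1/(2625 + 126*C))
t(h(-14)) + 49*(-123) = 1/(21*(125 + 6*(-⅑*(-14)))) + 49*(-123) = 1/(21*(125 + 6*(14/9))) - 6027 = 1/(21*(125 + 28/3)) - 6027 = 1/(21*(403/3)) - 6027 = (1/21)*(3/403) - 6027 = 1/2821 - 6027 = -17002166/2821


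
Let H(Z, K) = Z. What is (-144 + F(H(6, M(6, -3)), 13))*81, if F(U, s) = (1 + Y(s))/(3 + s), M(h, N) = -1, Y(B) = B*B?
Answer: -86427/8 ≈ -10803.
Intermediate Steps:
Y(B) = B**2
F(U, s) = (1 + s**2)/(3 + s)
(-144 + F(H(6, M(6, -3)), 13))*81 = (-144 + (1 + 13**2)/(3 + 13))*81 = (-144 + (1 + 169)/16)*81 = (-144 + (1/16)*170)*81 = (-144 + 85/8)*81 = -1067/8*81 = -86427/8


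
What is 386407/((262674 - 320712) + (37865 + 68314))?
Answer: 386407/48141 ≈ 8.0266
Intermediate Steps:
386407/((262674 - 320712) + (37865 + 68314)) = 386407/(-58038 + 106179) = 386407/48141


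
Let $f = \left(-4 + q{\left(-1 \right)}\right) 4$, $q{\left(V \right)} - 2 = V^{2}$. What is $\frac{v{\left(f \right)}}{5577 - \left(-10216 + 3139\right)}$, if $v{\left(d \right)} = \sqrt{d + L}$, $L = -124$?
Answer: $\frac{4 i \sqrt{2}}{6327} \approx 0.00089408 i$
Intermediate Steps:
$q{\left(V \right)} = 2 + V^{2}$
$f = -4$ ($f = \left(-4 + \left(2 + \left(-1\right)^{2}\right)\right) 4 = \left(-4 + \left(2 + 1\right)\right) 4 = \left(-4 + 3\right) 4 = \left(-1\right) 4 = -4$)
$v{\left(d \right)} = \sqrt{-124 + d}$ ($v{\left(d \right)} = \sqrt{d - 124} = \sqrt{-124 + d}$)
$\frac{v{\left(f \right)}}{5577 - \left(-10216 + 3139\right)} = \frac{\sqrt{-124 - 4}}{5577 - \left(-10216 + 3139\right)} = \frac{\sqrt{-128}}{5577 - -7077} = \frac{8 i \sqrt{2}}{5577 + 7077} = \frac{8 i \sqrt{2}}{12654} = 8 i \sqrt{2} \cdot \frac{1}{12654} = \frac{4 i \sqrt{2}}{6327}$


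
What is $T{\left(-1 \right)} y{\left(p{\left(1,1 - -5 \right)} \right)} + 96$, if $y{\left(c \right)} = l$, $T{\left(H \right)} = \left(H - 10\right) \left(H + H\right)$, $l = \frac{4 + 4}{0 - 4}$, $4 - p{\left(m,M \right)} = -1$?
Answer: $52$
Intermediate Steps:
$p{\left(m,M \right)} = 5$ ($p{\left(m,M \right)} = 4 - -1 = 4 + 1 = 5$)
$l = -2$ ($l = \frac{8}{-4} = 8 \left(- \frac{1}{4}\right) = -2$)
$T{\left(H \right)} = 2 H \left(-10 + H\right)$ ($T{\left(H \right)} = \left(-10 + H\right) 2 H = 2 H \left(-10 + H\right)$)
$y{\left(c \right)} = -2$
$T{\left(-1 \right)} y{\left(p{\left(1,1 - -5 \right)} \right)} + 96 = 2 \left(-1\right) \left(-10 - 1\right) \left(-2\right) + 96 = 2 \left(-1\right) \left(-11\right) \left(-2\right) + 96 = 22 \left(-2\right) + 96 = -44 + 96 = 52$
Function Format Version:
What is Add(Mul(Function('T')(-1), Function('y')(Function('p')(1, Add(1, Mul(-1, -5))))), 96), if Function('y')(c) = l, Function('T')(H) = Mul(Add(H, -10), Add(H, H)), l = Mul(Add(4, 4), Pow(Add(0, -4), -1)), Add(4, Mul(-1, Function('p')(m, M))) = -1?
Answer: 52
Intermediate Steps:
Function('p')(m, M) = 5 (Function('p')(m, M) = Add(4, Mul(-1, -1)) = Add(4, 1) = 5)
l = -2 (l = Mul(8, Pow(-4, -1)) = Mul(8, Rational(-1, 4)) = -2)
Function('T')(H) = Mul(2, H, Add(-10, H)) (Function('T')(H) = Mul(Add(-10, H), Mul(2, H)) = Mul(2, H, Add(-10, H)))
Function('y')(c) = -2
Add(Mul(Function('T')(-1), Function('y')(Function('p')(1, Add(1, Mul(-1, -5))))), 96) = Add(Mul(Mul(2, -1, Add(-10, -1)), -2), 96) = Add(Mul(Mul(2, -1, -11), -2), 96) = Add(Mul(22, -2), 96) = Add(-44, 96) = 52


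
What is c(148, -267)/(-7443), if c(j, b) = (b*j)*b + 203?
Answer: -10550975/7443 ≈ -1417.6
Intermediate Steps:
c(j, b) = 203 + j*b² (c(j, b) = j*b² + 203 = 203 + j*b²)
c(148, -267)/(-7443) = (203 + 148*(-267)²)/(-7443) = (203 + 148*71289)*(-1/7443) = (203 + 10550772)*(-1/7443) = 10550975*(-1/7443) = -10550975/7443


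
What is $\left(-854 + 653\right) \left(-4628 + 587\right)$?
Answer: $812241$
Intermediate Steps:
$\left(-854 + 653\right) \left(-4628 + 587\right) = \left(-201\right) \left(-4041\right) = 812241$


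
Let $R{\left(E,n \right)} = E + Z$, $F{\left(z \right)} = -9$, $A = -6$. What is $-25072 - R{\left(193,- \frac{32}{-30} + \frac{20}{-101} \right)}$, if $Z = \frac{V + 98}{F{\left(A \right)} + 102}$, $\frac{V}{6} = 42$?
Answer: $- \frac{2349995}{93} \approx -25269.0$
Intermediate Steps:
$V = 252$ ($V = 6 \cdot 42 = 252$)
$Z = \frac{350}{93}$ ($Z = \frac{252 + 98}{-9 + 102} = \frac{350}{93} \approx 3.7634$)
$R{\left(E,n \right)} = \frac{350}{93} + E$ ($R{\left(E,n \right)} = E + \frac{350}{93} = \frac{350}{93} + E$)
$-25072 - R{\left(193,- \frac{32}{-30} + \frac{20}{-101} \right)} = -25072 - \left(\frac{350}{93} + 193\right) = -25072 - \frac{18299}{93} = - \frac{2349995}{93}$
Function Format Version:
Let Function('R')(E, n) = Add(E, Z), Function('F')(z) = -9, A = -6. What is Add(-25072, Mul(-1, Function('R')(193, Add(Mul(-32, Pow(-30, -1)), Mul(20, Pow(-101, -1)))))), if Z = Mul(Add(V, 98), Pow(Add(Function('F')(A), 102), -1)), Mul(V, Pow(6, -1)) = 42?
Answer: Rational(-2349995, 93) ≈ -25269.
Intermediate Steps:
V = 252 (V = Mul(6, 42) = 252)
Z = Rational(350, 93) (Z = Mul(Add(252, 98), Pow(Add(-9, 102), -1)) = Mul(350, Pow(93, -1)) = Mul(350, Rational(1, 93)) = Rational(350, 93) ≈ 3.7634)
Function('R')(E, n) = Add(Rational(350, 93), E) (Function('R')(E, n) = Add(E, Rational(350, 93)) = Add(Rational(350, 93), E))
Add(-25072, Mul(-1, Function('R')(193, Add(Mul(-32, Pow(-30, -1)), Mul(20, Pow(-101, -1)))))) = Add(-25072, Mul(-1, Add(Rational(350, 93), 193))) = Add(-25072, Mul(-1, Rational(18299, 93))) = Add(-25072, Rational(-18299, 93)) = Rational(-2349995, 93)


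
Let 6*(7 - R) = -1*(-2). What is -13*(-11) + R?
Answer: 449/3 ≈ 149.67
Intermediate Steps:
R = 20/3 (R = 7 - (-1)*(-2)/6 = 7 - ⅙*2 = 7 - ⅓ = 20/3 ≈ 6.6667)
-13*(-11) + R = -13*(-11) + 20/3 = 143 + 20/3 = 449/3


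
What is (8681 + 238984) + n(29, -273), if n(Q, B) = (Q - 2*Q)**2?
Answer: 248506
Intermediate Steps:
n(Q, B) = Q**2 (n(Q, B) = (-Q)**2 = Q**2)
(8681 + 238984) + n(29, -273) = (8681 + 238984) + 29**2 = 247665 + 841 = 248506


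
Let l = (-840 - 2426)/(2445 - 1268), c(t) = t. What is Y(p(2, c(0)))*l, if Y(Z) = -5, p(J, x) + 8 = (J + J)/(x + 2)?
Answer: 16330/1177 ≈ 13.874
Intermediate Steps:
p(J, x) = -8 + 2*J/(2 + x) (p(J, x) = -8 + (J + J)/(x + 2) = -8 + (2*J)/(2 + x) = -8 + 2*J/(2 + x))
l = -3266/1177 ≈ -2.7749
Y(p(2, c(0)))*l = -5*(-3266/1177) = 16330/1177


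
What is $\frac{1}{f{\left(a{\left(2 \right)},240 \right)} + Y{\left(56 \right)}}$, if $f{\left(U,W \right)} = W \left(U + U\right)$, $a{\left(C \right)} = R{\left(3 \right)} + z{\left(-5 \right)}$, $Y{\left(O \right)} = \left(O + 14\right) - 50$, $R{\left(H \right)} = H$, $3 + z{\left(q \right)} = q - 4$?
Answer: $- \frac{1}{4300} \approx -0.00023256$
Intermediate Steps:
$z{\left(q \right)} = -7 + q$ ($z{\left(q \right)} = -3 + \left(q - 4\right) = -3 + \left(-4 + q\right) = -7 + q$)
$Y{\left(O \right)} = -36 + O$ ($Y{\left(O \right)} = \left(14 + O\right) - 50 = -36 + O$)
$a{\left(C \right)} = -9$ ($a{\left(C \right)} = 3 - 12 = -9$)
$f{\left(U,W \right)} = 2 U W$ ($f{\left(U,W \right)} = W 2 U = 2 U W$)
$\frac{1}{f{\left(a{\left(2 \right)},240 \right)} + Y{\left(56 \right)}} = \frac{1}{2 \left(-9\right) 240 + \left(-36 + 56\right)} = \frac{1}{-4320 + 20} = \frac{1}{-4300} = - \frac{1}{4300}$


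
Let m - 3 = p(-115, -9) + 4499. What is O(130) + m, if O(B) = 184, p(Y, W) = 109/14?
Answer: 65713/14 ≈ 4693.8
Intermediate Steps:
p(Y, W) = 109/14 (p(Y, W) = 109*(1/14) = 109/14)
m = 63137/14 (m = 3 + (109/14 + 4499) = 3 + 63095/14 = 63137/14 ≈ 4509.8)
O(130) + m = 184 + 63137/14 = 65713/14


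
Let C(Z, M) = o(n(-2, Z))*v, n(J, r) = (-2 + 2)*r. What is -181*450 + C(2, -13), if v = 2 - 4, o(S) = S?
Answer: -81450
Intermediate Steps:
n(J, r) = 0 (n(J, r) = 0*r = 0)
v = -2
C(Z, M) = 0 (C(Z, M) = 0*(-2) = 0)
-181*450 + C(2, -13) = -181*450 + 0 = -81450 + 0 = -81450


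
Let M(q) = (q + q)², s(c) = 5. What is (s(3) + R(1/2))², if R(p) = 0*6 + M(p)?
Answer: 36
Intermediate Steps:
M(q) = 4*q² (M(q) = (2*q)² = 4*q²)
R(p) = 4*p² (R(p) = 0*6 + 4*p² = 0 + 4*p² = 4*p²)
(s(3) + R(1/2))² = (5 + 4*(1/2)²)² = (5 + 4*(½)²)² = (5 + 4*(¼))² = (5 + 1)² = 6² = 36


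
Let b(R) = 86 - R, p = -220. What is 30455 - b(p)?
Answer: 30149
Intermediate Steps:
30455 - b(p) = 30455 - (86 - 1*(-220)) = 30455 - (86 + 220) = 30455 - 1*306 = 30455 - 306 = 30149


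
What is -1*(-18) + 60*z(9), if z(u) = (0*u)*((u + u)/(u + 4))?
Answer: 18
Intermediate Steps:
z(u) = 0 (z(u) = 0*((2*u)/(4 + u)) = 0*(2*u/(4 + u)) = 0)
-1*(-18) + 60*z(9) = -1*(-18) + 60*0 = 18 + 0 = 18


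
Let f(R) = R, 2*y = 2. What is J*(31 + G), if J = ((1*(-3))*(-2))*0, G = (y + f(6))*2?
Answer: 0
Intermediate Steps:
y = 1 (y = (1/2)*2 = 1)
G = 14 (G = (1 + 6)*2 = 7*2 = 14)
J = 0 (J = -3*(-2)*0 = 6*0 = 0)
J*(31 + G) = 0*(31 + 14) = 0*45 = 0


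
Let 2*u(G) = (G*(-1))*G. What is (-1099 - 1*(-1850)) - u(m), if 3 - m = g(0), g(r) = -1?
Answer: 759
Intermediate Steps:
m = 4 (m = 3 - 1*(-1) = 3 + 1 = 4)
u(G) = -G**2/2 (u(G) = ((G*(-1))*G)/2 = ((-G)*G)/2 = (-G**2)/2 = -G**2/2)
(-1099 - 1*(-1850)) - u(m) = (-1099 - 1*(-1850)) - (-1)*4**2/2 = (-1099 + 1850) - (-1)*16/2 = 751 - 1*(-8) = 751 + 8 = 759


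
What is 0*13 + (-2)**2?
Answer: 4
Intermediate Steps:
0*13 + (-2)**2 = 0 + 4 = 4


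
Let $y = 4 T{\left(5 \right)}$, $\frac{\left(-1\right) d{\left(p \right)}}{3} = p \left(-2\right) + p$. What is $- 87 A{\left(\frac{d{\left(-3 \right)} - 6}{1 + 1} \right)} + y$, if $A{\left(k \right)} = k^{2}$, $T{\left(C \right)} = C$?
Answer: $- \frac{19495}{4} \approx -4873.8$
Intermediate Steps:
$d{\left(p \right)} = 3 p$ ($d{\left(p \right)} = - 3 \left(p \left(-2\right) + p\right) = - 3 \left(- 2 p + p\right) = - 3 \left(- p\right) = 3 p$)
$y = 20$ ($y = 4 \cdot 5 = 20$)
$- 87 A{\left(\frac{d{\left(-3 \right)} - 6}{1 + 1} \right)} + y = - 87 \left(\frac{3 \left(-3\right) - 6}{1 + 1}\right)^{2} + 20 = - 87 \left(\frac{-9 - 6}{2}\right)^{2} + 20 = - 87 \left(\left(-15\right) \frac{1}{2}\right)^{2} + 20 = - 87 \left(- \frac{15}{2}\right)^{2} + 20 = \left(-87\right) \frac{225}{4} + 20 = - \frac{19575}{4} + 20 = - \frac{19495}{4}$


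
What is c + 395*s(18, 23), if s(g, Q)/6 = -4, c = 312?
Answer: -9168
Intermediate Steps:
s(g, Q) = -24 (s(g, Q) = 6*(-4) = -24)
c + 395*s(18, 23) = 312 + 395*(-24) = 312 - 9480 = -9168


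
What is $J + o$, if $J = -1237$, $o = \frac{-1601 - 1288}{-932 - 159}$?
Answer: $- \frac{1346678}{1091} \approx -1234.4$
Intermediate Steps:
$o = \frac{2889}{1091}$ ($o = - \frac{2889}{-1091} = \left(-2889\right) \left(- \frac{1}{1091}\right) = \frac{2889}{1091} \approx 2.648$)
$J + o = -1237 + \frac{2889}{1091} = - \frac{1346678}{1091}$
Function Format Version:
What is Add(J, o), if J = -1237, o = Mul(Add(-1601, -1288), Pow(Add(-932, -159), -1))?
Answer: Rational(-1346678, 1091) ≈ -1234.4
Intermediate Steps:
o = Rational(2889, 1091) (o = Mul(-2889, Pow(-1091, -1)) = Mul(-2889, Rational(-1, 1091)) = Rational(2889, 1091) ≈ 2.6480)
Add(J, o) = Add(-1237, Rational(2889, 1091)) = Rational(-1346678, 1091)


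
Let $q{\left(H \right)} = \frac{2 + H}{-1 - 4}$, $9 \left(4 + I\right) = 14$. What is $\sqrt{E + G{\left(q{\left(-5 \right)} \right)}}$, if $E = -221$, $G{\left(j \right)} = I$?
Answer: $\frac{i \sqrt{2011}}{3} \approx 14.948 i$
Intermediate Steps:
$I = - \frac{22}{9}$ ($I = -4 + \frac{1}{9} \cdot 14 = -4 + \frac{14}{9} = - \frac{22}{9} \approx -2.4444$)
$q{\left(H \right)} = - \frac{2}{5} - \frac{H}{5}$ ($q{\left(H \right)} = \frac{2 + H}{-5} = \left(2 + H\right) \left(- \frac{1}{5}\right) = - \frac{2}{5} - \frac{H}{5}$)
$G{\left(j \right)} = - \frac{22}{9}$
$\sqrt{E + G{\left(q{\left(-5 \right)} \right)}} = \sqrt{-221 - \frac{22}{9}} = \sqrt{- \frac{2011}{9}} = \frac{i \sqrt{2011}}{3}$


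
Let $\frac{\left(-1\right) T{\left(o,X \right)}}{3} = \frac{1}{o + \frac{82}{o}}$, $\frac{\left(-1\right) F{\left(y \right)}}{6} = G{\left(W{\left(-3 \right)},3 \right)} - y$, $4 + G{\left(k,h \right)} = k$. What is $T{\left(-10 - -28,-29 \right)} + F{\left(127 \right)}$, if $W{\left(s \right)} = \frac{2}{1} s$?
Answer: $\frac{166839}{203} \approx 821.87$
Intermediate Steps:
$W{\left(s \right)} = 2 s$ ($W{\left(s \right)} = 2 \cdot 1 s = 2 s$)
$G{\left(k,h \right)} = -4 + k$
$F{\left(y \right)} = 60 + 6 y$ ($F{\left(y \right)} = - 6 \left(\left(-4 + 2 \left(-3\right)\right) - y\right) = - 6 \left(\left(-4 - 6\right) - y\right) = - 6 \left(-10 - y\right) = 60 + 6 y$)
$T{\left(o,X \right)} = - \frac{3}{o + \frac{82}{o}}$
$T{\left(-10 - -28,-29 \right)} + F{\left(127 \right)} = - \frac{3 \left(-10 - -28\right)}{82 + \left(-10 - -28\right)^{2}} + \left(60 + 6 \cdot 127\right) = - \frac{3 \left(-10 + 28\right)}{82 + \left(-10 + 28\right)^{2}} + \left(60 + 762\right) = \left(-3\right) 18 \frac{1}{82 + 18^{2}} + 822 = \left(-3\right) 18 \frac{1}{82 + 324} + 822 = \left(-3\right) 18 \cdot \frac{1}{406} + 822 = - \frac{27}{203} + 822 = \frac{166839}{203}$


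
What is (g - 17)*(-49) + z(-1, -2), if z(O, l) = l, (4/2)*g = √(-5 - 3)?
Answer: 831 - 49*I*√2 ≈ 831.0 - 69.297*I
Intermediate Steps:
g = I*√2 (g = √(-5 - 3)/2 = √(-8)/2 = (2*I*√2)/2 = I*√2 ≈ 1.4142*I)
(g - 17)*(-49) + z(-1, -2) = (I*√2 - 17)*(-49) - 2 = (-17 + I*√2)*(-49) - 2 = (833 - 49*I*√2) - 2 = 831 - 49*I*√2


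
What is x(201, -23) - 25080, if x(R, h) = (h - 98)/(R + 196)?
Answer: -9956881/397 ≈ -25080.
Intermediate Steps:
x(R, h) = (-98 + h)/(196 + R)
x(201, -23) - 25080 = (-98 - 23)/(196 + 201) - 25080 = -121/397 - 25080 = -9956881/397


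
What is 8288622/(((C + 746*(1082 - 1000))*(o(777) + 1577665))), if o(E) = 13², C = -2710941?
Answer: -4144311/2090447810173 ≈ -1.9825e-6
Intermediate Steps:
o(E) = 169
8288622/(((C + 746*(1082 - 1000))*(o(777) + 1577665))) = 8288622/(((-2710941 + 746*(1082 - 1000))*(169 + 1577665))) = 8288622/(((-2710941 + 746*82)*1577834)) = 8288622/(((-2710941 + 61172)*1577834)) = 8288622/((-2649769*1577834)) = 8288622/(-4180895620346) = 8288622*(-1/4180895620346) = -4144311/2090447810173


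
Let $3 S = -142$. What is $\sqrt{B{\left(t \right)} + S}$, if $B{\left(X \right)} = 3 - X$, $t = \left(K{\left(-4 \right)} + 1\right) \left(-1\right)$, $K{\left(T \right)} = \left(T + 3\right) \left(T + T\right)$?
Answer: $\frac{i \sqrt{318}}{3} \approx 5.9442 i$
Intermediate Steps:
$S = - \frac{142}{3}$ ($S = \frac{1}{3} \left(-142\right) = - \frac{142}{3} \approx -47.333$)
$K{\left(T \right)} = 2 T \left(3 + T\right)$ ($K{\left(T \right)} = \left(3 + T\right) 2 T = 2 T \left(3 + T\right)$)
$t = -9$ ($t = \left(2 \left(-4\right) \left(3 - 4\right) + 1\right) \left(-1\right) = \left(2 \left(-4\right) \left(-1\right) + 1\right) \left(-1\right) = \left(8 + 1\right) \left(-1\right) = 9 \left(-1\right) = -9$)
$\sqrt{B{\left(t \right)} + S} = \sqrt{\left(3 - -9\right) - \frac{142}{3}} = \sqrt{\left(3 + 9\right) - \frac{142}{3}} = \sqrt{12 - \frac{142}{3}} = \sqrt{- \frac{106}{3}} = \frac{i \sqrt{318}}{3}$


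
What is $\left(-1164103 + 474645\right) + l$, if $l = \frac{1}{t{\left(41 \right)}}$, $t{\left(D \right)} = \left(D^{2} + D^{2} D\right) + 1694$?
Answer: $- \frac{49845055567}{72296} \approx -6.8946 \cdot 10^{5}$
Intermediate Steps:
$t{\left(D \right)} = 1694 + D^{2} + D^{3}$ ($t{\left(D \right)} = \left(D^{2} + D^{3}\right) + 1694 = 1694 + D^{2} + D^{3}$)
$l = \frac{1}{72296}$ ($l = \frac{1}{1694 + 41^{2} + 41^{3}} = \frac{1}{1694 + 1681 + 68921} = \frac{1}{72296} \approx 1.3832 \cdot 10^{-5}$)
$\left(-1164103 + 474645\right) + l = \left(-1164103 + 474645\right) + \frac{1}{72296} = -689458 + \frac{1}{72296} = - \frac{49845055567}{72296}$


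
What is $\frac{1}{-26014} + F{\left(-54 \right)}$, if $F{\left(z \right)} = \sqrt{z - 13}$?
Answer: $- \frac{1}{26014} + i \sqrt{67} \approx -3.8441 \cdot 10^{-5} + 8.1853 i$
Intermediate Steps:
$F{\left(z \right)} = \sqrt{-13 + z}$
$\frac{1}{-26014} + F{\left(-54 \right)} = \frac{1}{-26014} + \sqrt{-13 - 54} = - \frac{1}{26014} + \sqrt{-67} = - \frac{1}{26014} + i \sqrt{67}$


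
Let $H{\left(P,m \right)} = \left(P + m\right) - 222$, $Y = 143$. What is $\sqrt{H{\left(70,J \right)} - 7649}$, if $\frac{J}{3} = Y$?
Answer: $2 i \sqrt{1843} \approx 85.86 i$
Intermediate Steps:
$J = 429$ ($J = 3 \cdot 143 = 429$)
$H{\left(P,m \right)} = -222 + P + m$
$\sqrt{H{\left(70,J \right)} - 7649} = \sqrt{\left(-222 + 70 + 429\right) - 7649} = \sqrt{277 - 7649} = \sqrt{-7372} = 2 i \sqrt{1843}$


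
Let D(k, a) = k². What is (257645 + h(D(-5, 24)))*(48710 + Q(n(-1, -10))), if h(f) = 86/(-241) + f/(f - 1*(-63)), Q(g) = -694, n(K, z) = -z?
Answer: 32795729969234/2651 ≈ 1.2371e+10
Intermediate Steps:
h(f) = -86/241 + f/(63 + f) (h(f) = 86*(-1/241) + f/(f + 63) = -86/241 + f/(63 + f))
(257645 + h(D(-5, 24)))*(48710 + Q(n(-1, -10))) = (257645 + (-5418 + 155*(-5)²)/(241*(63 + (-5)²)))*(48710 - 694) = (257645 + (-5418 + 155*25)/(241*(63 + 25)))*48016 = (257645 + (1/241)*(-5418 + 3875)/88)*48016 = (257645 + (1/241)*(1/88)*(-1543))*48016 = (257645 - 1543/21208)*48016 = (5464133617/21208)*48016 = 32795729969234/2651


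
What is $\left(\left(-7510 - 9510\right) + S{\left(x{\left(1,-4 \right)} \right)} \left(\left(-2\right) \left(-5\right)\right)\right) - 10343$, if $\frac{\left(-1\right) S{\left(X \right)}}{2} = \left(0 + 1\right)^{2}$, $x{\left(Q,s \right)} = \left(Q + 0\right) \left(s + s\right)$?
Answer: $-27383$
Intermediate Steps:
$x{\left(Q,s \right)} = 2 Q s$ ($x{\left(Q,s \right)} = Q 2 s = 2 Q s$)
$S{\left(X \right)} = -2$ ($S{\left(X \right)} = - 2 \left(0 + 1\right)^{2} = - 2 \cdot 1^{2} = \left(-2\right) 1 = -2$)
$\left(\left(-7510 - 9510\right) + S{\left(x{\left(1,-4 \right)} \right)} \left(\left(-2\right) \left(-5\right)\right)\right) - 10343 = \left(\left(-7510 - 9510\right) - 2 \left(\left(-2\right) \left(-5\right)\right)\right) - 10343 = \left(\left(-7510 - 9510\right) - 20\right) - 10343 = \left(-17020 - 20\right) - 10343 = -17040 - 10343 = -27383$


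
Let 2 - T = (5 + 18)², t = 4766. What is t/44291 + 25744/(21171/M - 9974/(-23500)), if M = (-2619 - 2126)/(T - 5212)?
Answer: 14075230678936758/12646435796317583 ≈ 1.1130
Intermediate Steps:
T = -527 (T = 2 - (5 + 18)² = 2 - 1*23² = 2 - 1*529 = 2 - 529 = -527)
M = 4745/5739 (M = (-2619 - 2126)/(-527 - 5212) = -4745/(-5739) = -4745*(-1/5739) = 4745/5739 ≈ 0.82680)
t/44291 + 25744/(21171/M - 9974/(-23500)) = 4766/44291 + 25744/(21171/(4745/5739) - 9974/(-23500)) = 4766*(1/44291) + 25744/(21171*(5739/4745) - 9974*(-1/23500)) = 4766/44291 + 25744/(121500369/4745 + 4987/11750) = 4766/44291 + 25744/(285530599813/11150750) = 4766/44291 + 25744*(11150750/285530599813) = 4766/44291 + 287064908000/285530599813 = 14075230678936758/12646435796317583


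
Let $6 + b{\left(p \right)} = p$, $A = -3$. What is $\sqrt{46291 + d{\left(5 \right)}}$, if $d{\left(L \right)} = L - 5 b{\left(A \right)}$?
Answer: $3 \sqrt{5149} \approx 215.27$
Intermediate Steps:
$b{\left(p \right)} = -6 + p$
$d{\left(L \right)} = 45 + L$ ($d{\left(L \right)} = L - 5 \left(-6 - 3\right) = L - -45 = L + 45 = 45 + L$)
$\sqrt{46291 + d{\left(5 \right)}} = \sqrt{46291 + \left(45 + 5\right)} = \sqrt{46291 + 50} = \sqrt{46341} = 3 \sqrt{5149}$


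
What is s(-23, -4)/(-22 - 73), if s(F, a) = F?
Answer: 23/95 ≈ 0.24211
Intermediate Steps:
s(-23, -4)/(-22 - 73) = -23/(-22 - 73) = -23/(-95) = -23*(-1/95) = 23/95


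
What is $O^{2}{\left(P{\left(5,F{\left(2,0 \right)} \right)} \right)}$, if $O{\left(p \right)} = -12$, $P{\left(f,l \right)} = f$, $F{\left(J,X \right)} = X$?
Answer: $144$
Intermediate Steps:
$O^{2}{\left(P{\left(5,F{\left(2,0 \right)} \right)} \right)} = \left(-12\right)^{2} = 144$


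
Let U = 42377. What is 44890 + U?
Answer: 87267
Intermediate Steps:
44890 + U = 44890 + 42377 = 87267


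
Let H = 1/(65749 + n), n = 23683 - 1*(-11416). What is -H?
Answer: -1/100848 ≈ -9.9159e-6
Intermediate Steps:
n = 35099 (n = 23683 + 11416 = 35099)
H = 1/100848 (H = 1/(65749 + 35099) = 1/100848 ≈ 9.9159e-6)
-H = -1*1/100848 = -1/100848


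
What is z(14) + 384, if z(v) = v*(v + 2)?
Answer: 608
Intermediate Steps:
z(v) = v*(2 + v)
z(14) + 384 = 14*(2 + 14) + 384 = 14*16 + 384 = 224 + 384 = 608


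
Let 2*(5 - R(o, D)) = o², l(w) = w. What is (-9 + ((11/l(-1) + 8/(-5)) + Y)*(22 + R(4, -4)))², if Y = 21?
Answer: 567009/25 ≈ 22680.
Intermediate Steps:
R(o, D) = 5 - o²/2
(-9 + ((11/l(-1) + 8/(-5)) + Y)*(22 + R(4, -4)))² = (-9 + ((11/(-1) + 8/(-5)) + 21)*(22 + (5 - ½*4²)))² = (-9 + ((11*(-1) + 8*(-⅕)) + 21)*(22 + (5 - ½*16)))² = (-9 + ((-11 - 8/5) + 21)*(22 + (5 - 8)))² = (-9 + (-63/5 + 21)*(22 - 3))² = (-9 + (42/5)*19)² = (-9 + 798/5)² = (753/5)² = 567009/25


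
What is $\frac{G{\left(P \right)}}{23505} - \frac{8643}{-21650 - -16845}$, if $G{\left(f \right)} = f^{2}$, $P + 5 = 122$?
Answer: $\frac{17928624}{7529435} \approx 2.3811$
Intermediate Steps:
$P = 117$ ($P = -5 + 122 = 117$)
$\frac{G{\left(P \right)}}{23505} - \frac{8643}{-21650 - -16845} = \frac{117^{2}}{23505} - \frac{8643}{-21650 - -16845} = 13689 \cdot \frac{1}{23505} - \frac{8643}{-21650 + 16845} = \frac{4563}{7835} - \frac{8643}{-4805} = \frac{4563}{7835} - - \frac{8643}{4805} = \frac{4563}{7835} + \frac{8643}{4805} = \frac{17928624}{7529435}$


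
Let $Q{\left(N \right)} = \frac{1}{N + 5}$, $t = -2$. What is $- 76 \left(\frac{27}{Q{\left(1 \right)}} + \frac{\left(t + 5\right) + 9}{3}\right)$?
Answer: $-12616$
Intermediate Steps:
$Q{\left(N \right)} = \frac{1}{5 + N}$
$- 76 \left(\frac{27}{Q{\left(1 \right)}} + \frac{\left(t + 5\right) + 9}{3}\right) = - 76 \left(\frac{27}{\frac{1}{5 + 1}} + \frac{\left(-2 + 5\right) + 9}{3}\right) = - 76 \left(\frac{27}{\frac{1}{6}} + \left(3 + 9\right) \frac{1}{3}\right) = - 76 \left(27 \frac{1}{\frac{1}{6}} + 12 \cdot \frac{1}{3}\right) = - 76 \left(27 \cdot 6 + 4\right) = - 76 \left(162 + 4\right) = \left(-76\right) 166 = -12616$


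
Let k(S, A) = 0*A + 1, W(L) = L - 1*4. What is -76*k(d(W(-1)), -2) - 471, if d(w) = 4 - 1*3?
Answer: -547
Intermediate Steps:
W(L) = -4 + L (W(L) = L - 4 = -4 + L)
d(w) = 1 (d(w) = 4 - 3 = 1)
k(S, A) = 1 (k(S, A) = 0 + 1 = 1)
-76*k(d(W(-1)), -2) - 471 = -76*1 - 471 = -76 - 471 = -547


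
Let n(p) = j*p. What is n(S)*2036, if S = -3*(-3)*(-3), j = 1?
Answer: -54972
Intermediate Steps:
S = -27 (S = 9*(-3) = -27)
n(p) = p (n(p) = 1*p = p)
n(S)*2036 = -27*2036 = -54972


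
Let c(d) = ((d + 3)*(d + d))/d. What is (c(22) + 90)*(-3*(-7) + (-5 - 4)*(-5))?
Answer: 9240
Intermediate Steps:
c(d) = 6 + 2*d (c(d) = ((3 + d)*(2*d))/d = (2*d*(3 + d))/d = 6 + 2*d)
(c(22) + 90)*(-3*(-7) + (-5 - 4)*(-5)) = ((6 + 2*22) + 90)*(-3*(-7) + (-5 - 4)*(-5)) = ((6 + 44) + 90)*(21 - 9*(-5)) = (50 + 90)*(21 + 45) = 140*66 = 9240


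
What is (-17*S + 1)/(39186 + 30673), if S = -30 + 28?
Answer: 35/69859 ≈ 0.00050101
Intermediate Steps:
S = -2
(-17*S + 1)/(39186 + 30673) = (-17*(-2) + 1)/(39186 + 30673) = (34 + 1)/69859 = 35*(1/69859) = 35/69859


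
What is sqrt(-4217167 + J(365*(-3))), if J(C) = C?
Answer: I*sqrt(4218262) ≈ 2053.8*I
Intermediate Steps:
sqrt(-4217167 + J(365*(-3))) = sqrt(-4217167 + 365*(-3)) = sqrt(-4217167 - 1095) = sqrt(-4218262) = I*sqrt(4218262)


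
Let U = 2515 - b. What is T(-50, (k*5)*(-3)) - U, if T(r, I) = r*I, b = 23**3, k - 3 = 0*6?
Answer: 11902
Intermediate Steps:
k = 3 (k = 3 + 0*6 = 3 + 0 = 3)
b = 12167
T(r, I) = I*r
U = -9652 (U = 2515 - 1*12167 = 2515 - 12167 = -9652)
T(-50, (k*5)*(-3)) - U = ((3*5)*(-3))*(-50) - 1*(-9652) = (15*(-3))*(-50) + 9652 = -45*(-50) + 9652 = 2250 + 9652 = 11902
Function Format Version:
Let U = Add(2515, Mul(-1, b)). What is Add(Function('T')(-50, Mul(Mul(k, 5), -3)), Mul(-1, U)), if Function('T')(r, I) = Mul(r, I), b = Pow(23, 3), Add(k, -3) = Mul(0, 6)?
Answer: 11902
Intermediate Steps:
k = 3 (k = Add(3, Mul(0, 6)) = Add(3, 0) = 3)
b = 12167
Function('T')(r, I) = Mul(I, r)
U = -9652 (U = Add(2515, Mul(-1, 12167)) = Add(2515, -12167) = -9652)
Add(Function('T')(-50, Mul(Mul(k, 5), -3)), Mul(-1, U)) = Add(Mul(Mul(Mul(3, 5), -3), -50), Mul(-1, -9652)) = Add(Mul(Mul(15, -3), -50), 9652) = Add(Mul(-45, -50), 9652) = Add(2250, 9652) = 11902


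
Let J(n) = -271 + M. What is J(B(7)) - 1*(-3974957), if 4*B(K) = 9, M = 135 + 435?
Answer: 3975256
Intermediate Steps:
M = 570
B(K) = 9/4 (B(K) = (¼)*9 = 9/4)
J(n) = 299 (J(n) = -271 + 570 = 299)
J(B(7)) - 1*(-3974957) = 299 - 1*(-3974957) = 299 + 3974957 = 3975256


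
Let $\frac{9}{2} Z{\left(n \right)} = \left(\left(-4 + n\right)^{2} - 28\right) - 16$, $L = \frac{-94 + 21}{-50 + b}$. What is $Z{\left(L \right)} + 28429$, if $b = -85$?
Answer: $\frac{4661899103}{164025} \approx 28422.0$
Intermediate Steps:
$L = \frac{73}{135}$ ($L = \frac{-94 + 21}{-50 - 85} = - \frac{73}{-135} = \left(-73\right) \left(- \frac{1}{135}\right) = \frac{73}{135} \approx 0.54074$)
$Z{\left(n \right)} = - \frac{88}{9} + \frac{2 \left(-4 + n\right)^{2}}{9}$ ($Z{\left(n \right)} = \frac{2 \left(\left(\left(-4 + n\right)^{2} - 28\right) - 16\right)}{9} = \frac{2 \left(\left(-28 + \left(-4 + n\right)^{2}\right) - 16\right)}{9} = \frac{2 \left(-44 + \left(-4 + n\right)^{2}\right)}{9} = - \frac{88}{9} + \frac{2 \left(-4 + n\right)^{2}}{9}$)
$Z{\left(L \right)} + 28429 = \left(- \frac{88}{9} + \frac{2 \left(-4 + \frac{73}{135}\right)^{2}}{9}\right) + 28429 = \left(- \frac{88}{9} + \frac{2 \left(- \frac{467}{135}\right)^{2}}{9}\right) + 28429 = \left(- \frac{88}{9} + \frac{2}{9} \cdot \frac{218089}{18225}\right) + 28429 = \left(- \frac{88}{9} + \frac{436178}{164025}\right) + 28429 = - \frac{1167622}{164025} + 28429 = \frac{4661899103}{164025}$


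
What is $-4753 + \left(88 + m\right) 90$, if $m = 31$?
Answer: $5957$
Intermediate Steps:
$-4753 + \left(88 + m\right) 90 = -4753 + \left(88 + 31\right) 90 = -4753 + 119 \cdot 90 = -4753 + 10710 = 5957$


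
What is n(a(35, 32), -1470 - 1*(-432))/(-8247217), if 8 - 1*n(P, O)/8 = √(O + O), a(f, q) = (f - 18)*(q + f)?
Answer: -64/8247217 + 16*I*√519/8247217 ≈ -7.7602e-6 + 4.4197e-5*I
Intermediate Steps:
a(f, q) = (-18 + f)*(f + q)
n(P, O) = 64 - 8*√2*√O (n(P, O) = 64 - 8*√(O + O) = 64 - 8*√2*√O)
n(a(35, 32), -1470 - 1*(-432))/(-8247217) = (64 - 8*√2*√(-1470 - 1*(-432)))/(-8247217) = (64 - 8*√2*√(-1470 + 432))*(-1/8247217) = (64 - 8*√2*√(-1038))*(-1/8247217) = (64 - 8*√2*I*√1038)*(-1/8247217) = (64 - 16*I*√519)*(-1/8247217) = -64/8247217 + 16*I*√519/8247217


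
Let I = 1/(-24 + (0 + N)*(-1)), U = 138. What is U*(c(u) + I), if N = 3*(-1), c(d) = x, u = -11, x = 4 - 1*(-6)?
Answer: 9614/7 ≈ 1373.4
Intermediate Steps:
x = 10 (x = 4 + 6 = 10)
c(d) = 10
N = -3
I = -1/21 (I = 1/(-24 + (0 - 3)*(-1)) = 1/(-24 - 3*(-1)) = 1/(-24 + 3) = 1/(-21) = -1/21 ≈ -0.047619)
U*(c(u) + I) = 138*(10 - 1/21) = 138*(209/21) = 9614/7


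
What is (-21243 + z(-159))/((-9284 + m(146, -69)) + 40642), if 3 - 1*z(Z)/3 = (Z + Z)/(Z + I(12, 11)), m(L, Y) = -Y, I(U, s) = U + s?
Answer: -1444389/2137036 ≈ -0.67588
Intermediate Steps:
z(Z) = 9 - 6*Z/(23 + Z) (z(Z) = 9 - 3*(Z + Z)/(Z + (12 + 11)) = 9 - 3*2*Z/(Z + 23) = 9 - 3*2*Z/(23 + Z) = 9 - 6*Z/(23 + Z))
(-21243 + z(-159))/((-9284 + m(146, -69)) + 40642) = (-21243 + 3*(69 - 159)/(23 - 159))/((-9284 - 1*(-69)) + 40642) = (-21243 + 3*(-90)/(-136))/((-9284 + 69) + 40642) = (-21243 + 3*(-1/136)*(-90))/(-9215 + 40642) = (-21243 + 135/68)/31427 = -1444389/68*1/31427 = -1444389/2137036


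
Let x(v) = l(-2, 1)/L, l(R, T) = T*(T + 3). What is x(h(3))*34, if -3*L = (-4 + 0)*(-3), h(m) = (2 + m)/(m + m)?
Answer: -34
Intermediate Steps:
l(R, T) = T*(3 + T)
h(m) = (2 + m)/(2*m) (h(m) = (2 + m)/((2*m)) = (2 + m)*(1/(2*m)) = (2 + m)/(2*m))
L = -4 (L = -(-4 + 0)*(-3)/3 = -(-4)*(-3)/3 = -⅓*12 = -4)
x(v) = -1 (x(v) = (1*(3 + 1))/(-4) = (1*4)*(-¼) = 4*(-¼) = -1)
x(h(3))*34 = -1*34 = -34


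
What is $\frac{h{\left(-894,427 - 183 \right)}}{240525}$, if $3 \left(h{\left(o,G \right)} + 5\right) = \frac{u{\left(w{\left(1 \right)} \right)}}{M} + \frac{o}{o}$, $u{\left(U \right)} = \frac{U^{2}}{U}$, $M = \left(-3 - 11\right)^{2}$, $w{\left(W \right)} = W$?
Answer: $- \frac{2743}{141428700} \approx -1.9395 \cdot 10^{-5}$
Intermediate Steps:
$M = 196$ ($M = \left(-14\right)^{2} = 196$)
$u{\left(U \right)} = U$
$h{\left(o,G \right)} = - \frac{2743}{588}$ ($h{\left(o,G \right)} = -5 + \frac{1 \cdot \frac{1}{196} + \frac{o}{o}}{3} = -5 + \frac{1 \cdot \frac{1}{196} + 1}{3} = -5 + \frac{\frac{1}{196} + 1}{3} = -5 + \frac{1}{3} \cdot \frac{197}{196} = -5 + \frac{197}{588} = - \frac{2743}{588}$)
$\frac{h{\left(-894,427 - 183 \right)}}{240525} = - \frac{2743}{588 \cdot 240525} = \left(- \frac{2743}{588}\right) \frac{1}{240525} = - \frac{2743}{141428700}$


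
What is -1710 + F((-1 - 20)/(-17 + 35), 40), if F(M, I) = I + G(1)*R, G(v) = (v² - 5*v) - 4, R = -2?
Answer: -1654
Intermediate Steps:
G(v) = -4 + v² - 5*v
F(M, I) = 16 + I (F(M, I) = I + (-4 + 1² - 5*1)*(-2) = I + (-4 + 1 - 5)*(-2) = I - 8*(-2) = I + 16 = 16 + I)
-1710 + F((-1 - 20)/(-17 + 35), 40) = -1710 + (16 + 40) = -1710 + 56 = -1654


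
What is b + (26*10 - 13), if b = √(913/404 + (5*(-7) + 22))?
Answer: 247 + I*√438239/202 ≈ 247.0 + 3.2772*I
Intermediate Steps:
b = I*√438239/202 (b = √(913*(1/404) + (-35 + 22)) = √(913/404 - 13) = √(-4339/404) = I*√438239/202 ≈ 3.2772*I)
b + (26*10 - 13) = I*√438239/202 + (26*10 - 13) = I*√438239/202 + (260 - 13) = I*√438239/202 + 247 = 247 + I*√438239/202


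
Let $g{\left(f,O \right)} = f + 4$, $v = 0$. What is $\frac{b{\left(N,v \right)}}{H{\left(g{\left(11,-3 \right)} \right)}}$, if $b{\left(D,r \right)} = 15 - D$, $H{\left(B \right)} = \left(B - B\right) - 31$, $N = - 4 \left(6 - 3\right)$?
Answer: $- \frac{27}{31} \approx -0.87097$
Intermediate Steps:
$N = -12$ ($N = \left(-4\right) 3 = -12$)
$g{\left(f,O \right)} = 4 + f$
$H{\left(B \right)} = -31$ ($H{\left(B \right)} = 0 - 31 = -31$)
$\frac{b{\left(N,v \right)}}{H{\left(g{\left(11,-3 \right)} \right)}} = \frac{15 - -12}{-31} = \left(15 + 12\right) \left(- \frac{1}{31}\right) = 27 \left(- \frac{1}{31}\right) = - \frac{27}{31}$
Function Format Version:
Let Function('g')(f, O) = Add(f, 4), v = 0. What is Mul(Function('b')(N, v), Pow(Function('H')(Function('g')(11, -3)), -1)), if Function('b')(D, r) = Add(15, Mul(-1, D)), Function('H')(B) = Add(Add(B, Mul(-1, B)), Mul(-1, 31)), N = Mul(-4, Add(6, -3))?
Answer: Rational(-27, 31) ≈ -0.87097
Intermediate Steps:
N = -12 (N = Mul(-4, 3) = -12)
Function('g')(f, O) = Add(4, f)
Function('H')(B) = -31 (Function('H')(B) = Add(0, -31) = -31)
Mul(Function('b')(N, v), Pow(Function('H')(Function('g')(11, -3)), -1)) = Mul(Add(15, Mul(-1, -12)), Pow(-31, -1)) = Mul(Add(15, 12), Rational(-1, 31)) = Mul(27, Rational(-1, 31)) = Rational(-27, 31)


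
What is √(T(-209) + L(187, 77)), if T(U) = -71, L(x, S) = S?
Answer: √6 ≈ 2.4495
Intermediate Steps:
√(T(-209) + L(187, 77)) = √(-71 + 77) = √6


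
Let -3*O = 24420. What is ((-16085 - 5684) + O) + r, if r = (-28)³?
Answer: -51861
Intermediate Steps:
O = -8140 (O = -⅓*24420 = -8140)
r = -21952
((-16085 - 5684) + O) + r = ((-16085 - 5684) - 8140) - 21952 = (-21769 - 8140) - 21952 = -29909 - 21952 = -51861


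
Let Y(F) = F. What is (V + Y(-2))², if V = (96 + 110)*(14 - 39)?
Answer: 26543104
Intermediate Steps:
V = -5150 (V = 206*(-25) = -5150)
(V + Y(-2))² = (-5150 - 2)² = (-5152)² = 26543104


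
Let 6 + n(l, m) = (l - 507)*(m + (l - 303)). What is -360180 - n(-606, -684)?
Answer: -2133183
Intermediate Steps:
n(l, m) = -6 + (-507 + l)*(-303 + l + m) (n(l, m) = -6 + (l - 507)*(m + (l - 303)) = -6 + (-507 + l)*(m + (-303 + l)) = -6 + (-507 + l)*(-303 + l + m))
-360180 - n(-606, -684) = -360180 - (153615 + (-606)² - 810*(-606) - 507*(-684) - 606*(-684)) = -360180 - (153615 + 367236 + 490860 + 346788 + 414504) = -360180 - 1*1773003 = -360180 - 1773003 = -2133183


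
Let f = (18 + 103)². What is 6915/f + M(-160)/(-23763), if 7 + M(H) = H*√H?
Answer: 164423632/347914083 + 640*I*√10/23763 ≈ 0.4726 + 0.085168*I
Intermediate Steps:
f = 14641 (f = 121² = 14641)
M(H) = -7 + H^(3/2) (M(H) = -7 + H*√H = -7 + H^(3/2))
6915/f + M(-160)/(-23763) = 6915/14641 + (-7 + (-160)^(3/2))/(-23763) = 6915*(1/14641) + (-7 - 640*I*√10)*(-1/23763) = 6915/14641 + (7/23763 + 640*I*√10/23763) = 164423632/347914083 + 640*I*√10/23763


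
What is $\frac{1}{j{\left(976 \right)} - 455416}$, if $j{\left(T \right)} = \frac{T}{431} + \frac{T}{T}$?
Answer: $- \frac{431}{196282889} \approx -2.1958 \cdot 10^{-6}$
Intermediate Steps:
$j{\left(T \right)} = 1 + \frac{T}{431}$ ($j{\left(T \right)} = T \frac{1}{431} + 1 = \frac{T}{431} + 1 = 1 + \frac{T}{431}$)
$\frac{1}{j{\left(976 \right)} - 455416} = \frac{1}{\left(1 + \frac{1}{431} \cdot 976\right) - 455416} = \frac{1}{\left(1 + \frac{976}{431}\right) - 455416} = \frac{1}{\frac{1407}{431} - 455416} = \frac{1}{- \frac{196282889}{431}} = - \frac{431}{196282889}$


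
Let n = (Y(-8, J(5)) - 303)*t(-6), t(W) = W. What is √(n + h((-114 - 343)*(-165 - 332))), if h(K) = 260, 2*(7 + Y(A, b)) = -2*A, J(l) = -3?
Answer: 2*√518 ≈ 45.519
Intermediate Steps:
Y(A, b) = -7 - A (Y(A, b) = -7 + (-2*A)/2 = -7 - A)
n = 1812 (n = ((-7 - 1*(-8)) - 303)*(-6) = ((-7 + 8) - 303)*(-6) = (1 - 303)*(-6) = -302*(-6) = 1812)
√(n + h((-114 - 343)*(-165 - 332))) = √(1812 + 260) = √2072 = 2*√518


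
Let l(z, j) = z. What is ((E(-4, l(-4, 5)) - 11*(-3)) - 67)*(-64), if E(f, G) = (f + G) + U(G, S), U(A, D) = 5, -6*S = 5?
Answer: 2368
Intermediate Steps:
S = -⅚ (S = -⅙*5 = -⅚ ≈ -0.83333)
E(f, G) = 5 + G + f (E(f, G) = (f + G) + 5 = (G + f) + 5 = 5 + G + f)
((E(-4, l(-4, 5)) - 11*(-3)) - 67)*(-64) = (((5 - 4 - 4) - 11*(-3)) - 67)*(-64) = ((-3 + 33) - 67)*(-64) = (30 - 67)*(-64) = -37*(-64) = 2368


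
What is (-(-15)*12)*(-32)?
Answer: -5760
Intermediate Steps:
(-(-15)*12)*(-32) = (-15*(-1)*12)*(-32) = (15*12)*(-32) = 180*(-32) = -5760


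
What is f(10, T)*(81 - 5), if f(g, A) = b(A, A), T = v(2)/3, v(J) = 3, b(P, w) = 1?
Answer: 76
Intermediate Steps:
T = 1 (T = 3/3 = 3*(⅓) = 1)
f(g, A) = 1
f(10, T)*(81 - 5) = 1*(81 - 5) = 1*76 = 76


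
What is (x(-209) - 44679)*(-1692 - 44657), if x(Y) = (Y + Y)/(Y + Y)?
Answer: 2070780622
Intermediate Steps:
x(Y) = 1 (x(Y) = (2*Y)/((2*Y)) = (2*Y)*(1/(2*Y)) = 1)
(x(-209) - 44679)*(-1692 - 44657) = (1 - 44679)*(-1692 - 44657) = -44678*(-46349) = 2070780622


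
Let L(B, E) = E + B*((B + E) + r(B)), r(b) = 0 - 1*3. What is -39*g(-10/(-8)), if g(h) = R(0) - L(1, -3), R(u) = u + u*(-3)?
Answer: -312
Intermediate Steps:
r(b) = -3 (r(b) = 0 - 3 = -3)
R(u) = -2*u (R(u) = u - 3*u = -2*u)
L(B, E) = E + B*(-3 + B + E) (L(B, E) = E + B*((B + E) - 3) = E + B*(-3 + B + E))
g(h) = 8 (g(h) = -2*0 - (-3 + 1² - 3*1 + 1*(-3)) = 0 - (-3 + 1 - 3 - 3) = 0 - 1*(-8) = 0 + 8 = 8)
-39*g(-10/(-8)) = -39*8 = -312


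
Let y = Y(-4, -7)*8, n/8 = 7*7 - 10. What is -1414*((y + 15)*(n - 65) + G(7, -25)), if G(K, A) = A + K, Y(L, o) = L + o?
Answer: 25521286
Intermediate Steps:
n = 312 (n = 8*(7*7 - 10) = 8*(49 - 10) = 8*39 = 312)
y = -88 (y = (-4 - 7)*8 = -11*8 = -88)
-1414*((y + 15)*(n - 65) + G(7, -25)) = -1414*((-88 + 15)*(312 - 65) + (-25 + 7)) = -1414*(-73*247 - 18) = -1414*(-18031 - 18) = -1414*(-18049) = 25521286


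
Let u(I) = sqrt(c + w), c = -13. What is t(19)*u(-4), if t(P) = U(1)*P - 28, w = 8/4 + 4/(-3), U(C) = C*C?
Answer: -3*I*sqrt(111) ≈ -31.607*I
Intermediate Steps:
U(C) = C**2
w = 2/3 (w = 8*(1/4) + 4*(-1/3) = 2 - 4/3 = 2/3 ≈ 0.66667)
u(I) = I*sqrt(111)/3 (u(I) = sqrt(-13 + 2/3) = sqrt(-37/3) = I*sqrt(111)/3)
t(P) = -28 + P (t(P) = 1**2*P - 28 = 1*P - 28 = P - 28 = -28 + P)
t(19)*u(-4) = (-28 + 19)*(I*sqrt(111)/3) = -3*I*sqrt(111)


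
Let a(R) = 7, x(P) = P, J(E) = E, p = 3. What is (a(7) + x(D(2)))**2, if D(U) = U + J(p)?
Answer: 144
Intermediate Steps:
D(U) = 3 + U (D(U) = U + 3 = 3 + U)
(a(7) + x(D(2)))**2 = (7 + (3 + 2))**2 = (7 + 5)**2 = 12**2 = 144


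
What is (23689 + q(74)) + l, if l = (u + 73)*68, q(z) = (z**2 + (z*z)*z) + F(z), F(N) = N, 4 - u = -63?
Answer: 443983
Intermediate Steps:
u = 67 (u = 4 - 1*(-63) = 4 + 63 = 67)
q(z) = z + z**2 + z**3 (q(z) = (z**2 + (z*z)*z) + z = (z**2 + z**2*z) + z = (z**2 + z**3) + z = z + z**2 + z**3)
l = 9520 (l = (67 + 73)*68 = 140*68 = 9520)
(23689 + q(74)) + l = (23689 + 74*(1 + 74 + 74**2)) + 9520 = (23689 + 74*(1 + 74 + 5476)) + 9520 = (23689 + 74*5551) + 9520 = (23689 + 410774) + 9520 = 434463 + 9520 = 443983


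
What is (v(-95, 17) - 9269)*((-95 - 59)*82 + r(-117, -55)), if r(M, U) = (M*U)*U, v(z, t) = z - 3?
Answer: 3433501951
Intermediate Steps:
v(z, t) = -3 + z
r(M, U) = M*U²
(v(-95, 17) - 9269)*((-95 - 59)*82 + r(-117, -55)) = ((-3 - 95) - 9269)*((-95 - 59)*82 - 117*(-55)²) = (-98 - 9269)*(-154*82 - 117*3025) = -9367*(-12628 - 353925) = -9367*(-366553) = 3433501951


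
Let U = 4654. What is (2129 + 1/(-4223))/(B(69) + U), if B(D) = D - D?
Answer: 4495383/9826921 ≈ 0.45746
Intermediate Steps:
B(D) = 0
(2129 + 1/(-4223))/(B(69) + U) = (2129 + 1/(-4223))/(0 + 4654) = (2129 - 1/4223)/4654 = (8990766/4223)*(1/4654) = 4495383/9826921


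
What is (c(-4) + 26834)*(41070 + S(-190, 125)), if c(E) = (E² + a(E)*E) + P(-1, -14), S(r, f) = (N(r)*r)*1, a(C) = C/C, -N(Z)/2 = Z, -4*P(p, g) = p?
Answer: -1671447525/2 ≈ -8.3572e+8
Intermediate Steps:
P(p, g) = -p/4
N(Z) = -2*Z
a(C) = 1
S(r, f) = -2*r² (S(r, f) = ((-2*r)*r)*1 = -2*r²*1 = -2*r²)
c(E) = ¼ + E + E² (c(E) = (E² + 1*E) - ¼*(-1) = (E² + E) + ¼ = (E + E²) + ¼ = ¼ + E + E²)
(c(-4) + 26834)*(41070 + S(-190, 125)) = ((¼ - 4 + (-4)²) + 26834)*(41070 - 2*(-190)²) = ((¼ - 4 + 16) + 26834)*(41070 - 2*36100) = (49/4 + 26834)*(41070 - 72200) = (107385/4)*(-31130) = -1671447525/2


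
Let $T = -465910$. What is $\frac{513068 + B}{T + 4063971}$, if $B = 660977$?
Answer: $\frac{1174045}{3598061} \approx 0.3263$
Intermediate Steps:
$\frac{513068 + B}{T + 4063971} = \frac{513068 + 660977}{-465910 + 4063971} = \frac{1174045}{3598061}$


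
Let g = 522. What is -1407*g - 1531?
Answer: -735985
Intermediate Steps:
-1407*g - 1531 = -1407*522 - 1531 = -734454 - 1531 = -735985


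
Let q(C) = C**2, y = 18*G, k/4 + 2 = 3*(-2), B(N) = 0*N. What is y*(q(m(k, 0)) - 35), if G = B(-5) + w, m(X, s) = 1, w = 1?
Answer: -612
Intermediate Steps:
B(N) = 0
k = -32 (k = -8 + 4*(3*(-2)) = -8 + 4*(-6) = -8 - 24 = -32)
G = 1 (G = 0 + 1 = 1)
y = 18 (y = 18*1 = 18)
y*(q(m(k, 0)) - 35) = 18*(1**2 - 35) = 18*(1 - 35) = 18*(-34) = -612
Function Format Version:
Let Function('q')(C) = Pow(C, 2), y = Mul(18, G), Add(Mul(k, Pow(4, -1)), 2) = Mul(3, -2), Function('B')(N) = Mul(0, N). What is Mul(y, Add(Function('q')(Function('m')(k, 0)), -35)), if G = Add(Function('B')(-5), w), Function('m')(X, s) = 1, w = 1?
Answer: -612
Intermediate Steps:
Function('B')(N) = 0
k = -32 (k = Add(-8, Mul(4, Mul(3, -2))) = Add(-8, Mul(4, -6)) = Add(-8, -24) = -32)
G = 1 (G = Add(0, 1) = 1)
y = 18 (y = Mul(18, 1) = 18)
Mul(y, Add(Function('q')(Function('m')(k, 0)), -35)) = Mul(18, Add(Pow(1, 2), -35)) = Mul(18, Add(1, -35)) = Mul(18, -34) = -612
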